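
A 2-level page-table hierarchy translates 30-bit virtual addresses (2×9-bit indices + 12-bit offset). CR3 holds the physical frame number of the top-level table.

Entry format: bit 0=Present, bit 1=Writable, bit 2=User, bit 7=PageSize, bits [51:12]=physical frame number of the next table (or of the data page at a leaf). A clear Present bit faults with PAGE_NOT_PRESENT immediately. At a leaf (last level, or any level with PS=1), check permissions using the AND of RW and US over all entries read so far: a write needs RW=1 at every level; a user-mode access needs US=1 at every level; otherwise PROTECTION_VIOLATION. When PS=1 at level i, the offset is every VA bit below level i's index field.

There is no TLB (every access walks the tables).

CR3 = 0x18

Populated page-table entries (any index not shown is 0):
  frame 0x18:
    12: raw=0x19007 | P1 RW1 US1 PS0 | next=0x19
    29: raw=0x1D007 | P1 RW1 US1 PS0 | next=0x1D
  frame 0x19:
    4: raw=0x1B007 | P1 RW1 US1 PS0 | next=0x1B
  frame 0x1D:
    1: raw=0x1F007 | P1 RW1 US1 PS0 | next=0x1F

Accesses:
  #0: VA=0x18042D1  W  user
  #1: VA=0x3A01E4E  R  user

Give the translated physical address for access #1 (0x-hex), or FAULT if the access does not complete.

Trace:
#0 VA=0x18042D1 (w,user):
  L0: frame=0x18 idx=12 entry=0x19007 [P=1 RW=1 US=1 PS=0]
  L1: frame=0x19 idx=4 entry=0x1B007 [P=1 RW=1 US=1 PS=0]
  → PA=0x1B2D1  (2 entries read)
#1 VA=0x3A01E4E (r,user):
  L0: frame=0x18 idx=29 entry=0x1D007 [P=1 RW=1 US=1 PS=0]
  L1: frame=0x1D idx=1 entry=0x1F007 [P=1 RW=1 US=1 PS=0]
  → PA=0x1FE4E  (2 entries read)

Access #1 PA: 0x1FE4E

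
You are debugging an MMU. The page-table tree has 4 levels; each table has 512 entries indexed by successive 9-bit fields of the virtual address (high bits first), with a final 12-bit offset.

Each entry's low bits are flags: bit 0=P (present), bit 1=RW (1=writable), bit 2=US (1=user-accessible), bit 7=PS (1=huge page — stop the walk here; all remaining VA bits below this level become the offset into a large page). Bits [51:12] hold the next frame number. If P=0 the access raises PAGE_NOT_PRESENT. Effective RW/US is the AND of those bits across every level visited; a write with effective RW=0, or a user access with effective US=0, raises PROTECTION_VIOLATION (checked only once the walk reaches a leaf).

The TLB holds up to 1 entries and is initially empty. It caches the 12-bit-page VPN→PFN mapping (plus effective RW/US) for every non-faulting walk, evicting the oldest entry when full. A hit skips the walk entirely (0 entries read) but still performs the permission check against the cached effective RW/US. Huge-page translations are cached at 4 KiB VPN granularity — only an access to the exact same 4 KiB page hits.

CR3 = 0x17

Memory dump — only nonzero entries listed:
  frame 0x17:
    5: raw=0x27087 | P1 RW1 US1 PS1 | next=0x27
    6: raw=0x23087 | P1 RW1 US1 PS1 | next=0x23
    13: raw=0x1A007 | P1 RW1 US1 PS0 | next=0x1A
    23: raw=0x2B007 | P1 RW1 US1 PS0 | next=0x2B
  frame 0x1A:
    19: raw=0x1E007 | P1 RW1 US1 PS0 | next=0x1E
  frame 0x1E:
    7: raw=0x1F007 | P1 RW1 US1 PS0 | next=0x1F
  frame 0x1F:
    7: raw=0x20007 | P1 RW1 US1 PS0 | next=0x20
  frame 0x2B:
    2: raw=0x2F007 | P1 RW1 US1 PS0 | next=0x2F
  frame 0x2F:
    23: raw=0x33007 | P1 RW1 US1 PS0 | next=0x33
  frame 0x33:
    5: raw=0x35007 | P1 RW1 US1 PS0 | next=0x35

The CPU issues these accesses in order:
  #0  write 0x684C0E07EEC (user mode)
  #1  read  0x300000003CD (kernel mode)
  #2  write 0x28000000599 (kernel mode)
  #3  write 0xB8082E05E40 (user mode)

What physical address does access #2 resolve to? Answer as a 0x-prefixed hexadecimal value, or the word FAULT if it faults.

Walk each access:
#0 VA=0x684C0E07EEC (w,user):
  L0 @0x17[13] → 0x1A007  P=1,RW=1,US=1,PS=0
  L1 @0x1A[19] → 0x1E007  P=1,RW=1,US=1,PS=0
  L2 @0x1E[7] → 0x1F007  P=1,RW=1,US=1,PS=0
  L3 @0x1F[7] → 0x20007  P=1,RW=1,US=1,PS=0
  ✓ 0x20EEC  — 4 lookups
#1 VA=0x300000003CD (r,kernel):
  L0 @0x17[6] → 0x23087  P=1,RW=1,US=1,PS=1
  ✓ 0x233CD (huge @L0)  — 1 lookups
#2 VA=0x28000000599 (w,kernel):
  L0 @0x17[5] → 0x27087  P=1,RW=1,US=1,PS=1
  ✓ 0x27599 (huge @L0)  — 1 lookups
#3 VA=0xB8082E05E40 (w,user):
  L0 @0x17[23] → 0x2B007  P=1,RW=1,US=1,PS=0
  L1 @0x2B[2] → 0x2F007  P=1,RW=1,US=1,PS=0
  L2 @0x2F[23] → 0x33007  P=1,RW=1,US=1,PS=0
  L3 @0x33[5] → 0x35007  P=1,RW=1,US=1,PS=0
  ✓ 0x35E40  — 4 lookups

Access #2 PA: 0x27599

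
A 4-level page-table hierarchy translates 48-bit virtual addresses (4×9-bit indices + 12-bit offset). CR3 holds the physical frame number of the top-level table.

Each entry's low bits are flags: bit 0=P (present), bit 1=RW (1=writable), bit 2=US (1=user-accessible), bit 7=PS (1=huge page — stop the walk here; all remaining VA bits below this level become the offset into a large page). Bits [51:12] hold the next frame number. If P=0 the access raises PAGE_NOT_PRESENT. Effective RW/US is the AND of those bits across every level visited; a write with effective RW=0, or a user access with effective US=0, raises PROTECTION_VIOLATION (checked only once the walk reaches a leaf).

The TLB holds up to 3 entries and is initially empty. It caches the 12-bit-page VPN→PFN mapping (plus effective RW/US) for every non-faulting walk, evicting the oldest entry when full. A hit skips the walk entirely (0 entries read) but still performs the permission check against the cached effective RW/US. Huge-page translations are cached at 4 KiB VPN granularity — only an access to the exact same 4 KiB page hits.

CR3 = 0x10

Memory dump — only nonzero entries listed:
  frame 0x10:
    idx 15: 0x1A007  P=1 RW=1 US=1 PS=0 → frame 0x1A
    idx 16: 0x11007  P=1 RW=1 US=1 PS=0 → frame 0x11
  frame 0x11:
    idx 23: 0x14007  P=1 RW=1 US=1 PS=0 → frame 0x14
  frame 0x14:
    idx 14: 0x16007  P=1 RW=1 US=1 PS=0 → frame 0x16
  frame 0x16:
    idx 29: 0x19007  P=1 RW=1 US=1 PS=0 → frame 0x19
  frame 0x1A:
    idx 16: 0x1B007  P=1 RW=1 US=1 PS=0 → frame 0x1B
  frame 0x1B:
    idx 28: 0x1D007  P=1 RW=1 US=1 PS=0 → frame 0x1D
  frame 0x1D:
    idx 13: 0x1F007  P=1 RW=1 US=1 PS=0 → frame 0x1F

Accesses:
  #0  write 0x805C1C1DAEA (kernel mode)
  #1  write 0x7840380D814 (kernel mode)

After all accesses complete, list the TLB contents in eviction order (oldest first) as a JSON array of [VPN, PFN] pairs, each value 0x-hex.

Trace:
#0 VA=0x805C1C1DAEA (w,kernel):
  L0: frame=0x10 idx=16 entry=0x11007 [P=1 RW=1 US=1 PS=0]
  L1: frame=0x11 idx=23 entry=0x14007 [P=1 RW=1 US=1 PS=0]
  L2: frame=0x14 idx=14 entry=0x16007 [P=1 RW=1 US=1 PS=0]
  L3: frame=0x16 idx=29 entry=0x19007 [P=1 RW=1 US=1 PS=0]
  ✓ 0x19AEA  — 4 lookups
#1 VA=0x7840380D814 (w,kernel):
  L0: frame=0x10 idx=15 entry=0x1A007 [P=1 RW=1 US=1 PS=0]
  L1: frame=0x1A idx=16 entry=0x1B007 [P=1 RW=1 US=1 PS=0]
  L2: frame=0x1B idx=28 entry=0x1D007 [P=1 RW=1 US=1 PS=0]
  L3: frame=0x1D idx=13 entry=0x1F007 [P=1 RW=1 US=1 PS=0]
  ✓ 0x1F814  — 4 lookups

TLB: [["0x805C1C1D", "0x19"], ["0x7840380D", "0x1F"]]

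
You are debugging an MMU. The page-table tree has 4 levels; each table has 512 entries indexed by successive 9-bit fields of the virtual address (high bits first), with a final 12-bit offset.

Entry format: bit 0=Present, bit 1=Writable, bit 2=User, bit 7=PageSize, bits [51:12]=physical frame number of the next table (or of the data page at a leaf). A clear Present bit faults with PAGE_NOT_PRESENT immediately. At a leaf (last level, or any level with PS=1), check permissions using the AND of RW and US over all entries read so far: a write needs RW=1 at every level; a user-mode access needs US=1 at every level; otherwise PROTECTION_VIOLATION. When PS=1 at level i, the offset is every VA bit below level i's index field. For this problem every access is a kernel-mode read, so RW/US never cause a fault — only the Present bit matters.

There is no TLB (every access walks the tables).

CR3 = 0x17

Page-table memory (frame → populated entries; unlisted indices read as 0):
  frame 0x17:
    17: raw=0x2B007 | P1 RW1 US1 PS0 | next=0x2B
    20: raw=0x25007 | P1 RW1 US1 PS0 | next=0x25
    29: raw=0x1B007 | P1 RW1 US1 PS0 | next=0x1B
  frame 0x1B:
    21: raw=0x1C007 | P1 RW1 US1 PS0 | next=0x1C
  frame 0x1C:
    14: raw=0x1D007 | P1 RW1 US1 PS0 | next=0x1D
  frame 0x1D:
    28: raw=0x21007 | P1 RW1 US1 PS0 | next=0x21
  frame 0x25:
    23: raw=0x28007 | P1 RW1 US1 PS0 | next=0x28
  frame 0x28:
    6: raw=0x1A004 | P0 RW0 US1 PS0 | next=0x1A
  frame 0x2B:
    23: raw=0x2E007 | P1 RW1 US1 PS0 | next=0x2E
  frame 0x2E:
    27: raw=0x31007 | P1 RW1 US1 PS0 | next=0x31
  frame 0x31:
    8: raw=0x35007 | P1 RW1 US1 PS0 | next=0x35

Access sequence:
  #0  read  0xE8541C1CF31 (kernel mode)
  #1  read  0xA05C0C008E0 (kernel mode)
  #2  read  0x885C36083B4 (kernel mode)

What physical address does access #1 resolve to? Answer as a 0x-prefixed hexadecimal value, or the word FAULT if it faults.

Per-access translation:
#0 VA=0xE8541C1CF31 (r,kernel):
  [0] read 0x17 idx=29: raw=0x1B007 flags P=1 W=1 U=1 S=0
  [1] read 0x1B idx=21: raw=0x1C007 flags P=1 W=1 U=1 S=0
  [2] read 0x1C idx=14: raw=0x1D007 flags P=1 W=1 U=1 S=0
  [3] read 0x1D idx=28: raw=0x21007 flags P=1 W=1 U=1 S=0
  ⇒ phys 0x21F31  [4 reads]
#1 VA=0xA05C0C008E0 (r,kernel):
  [0] read 0x17 idx=20: raw=0x25007 flags P=1 W=1 U=1 S=0
  [1] read 0x25 idx=23: raw=0x28007 flags P=1 W=1 U=1 S=0
  [2] read 0x28 idx=6: raw=0x1A004 flags P=0 W=0 U=1 S=0
  ✗ PAGE_NOT_PRESENT  [3 reads]
#2 VA=0x885C36083B4 (r,kernel):
  [0] read 0x17 idx=17: raw=0x2B007 flags P=1 W=1 U=1 S=0
  [1] read 0x2B idx=23: raw=0x2E007 flags P=1 W=1 U=1 S=0
  [2] read 0x2E idx=27: raw=0x31007 flags P=1 W=1 U=1 S=0
  [3] read 0x31 idx=8: raw=0x35007 flags P=1 W=1 U=1 S=0
  ⇒ phys 0x353B4  [4 reads]

Access #1 PA: FAULT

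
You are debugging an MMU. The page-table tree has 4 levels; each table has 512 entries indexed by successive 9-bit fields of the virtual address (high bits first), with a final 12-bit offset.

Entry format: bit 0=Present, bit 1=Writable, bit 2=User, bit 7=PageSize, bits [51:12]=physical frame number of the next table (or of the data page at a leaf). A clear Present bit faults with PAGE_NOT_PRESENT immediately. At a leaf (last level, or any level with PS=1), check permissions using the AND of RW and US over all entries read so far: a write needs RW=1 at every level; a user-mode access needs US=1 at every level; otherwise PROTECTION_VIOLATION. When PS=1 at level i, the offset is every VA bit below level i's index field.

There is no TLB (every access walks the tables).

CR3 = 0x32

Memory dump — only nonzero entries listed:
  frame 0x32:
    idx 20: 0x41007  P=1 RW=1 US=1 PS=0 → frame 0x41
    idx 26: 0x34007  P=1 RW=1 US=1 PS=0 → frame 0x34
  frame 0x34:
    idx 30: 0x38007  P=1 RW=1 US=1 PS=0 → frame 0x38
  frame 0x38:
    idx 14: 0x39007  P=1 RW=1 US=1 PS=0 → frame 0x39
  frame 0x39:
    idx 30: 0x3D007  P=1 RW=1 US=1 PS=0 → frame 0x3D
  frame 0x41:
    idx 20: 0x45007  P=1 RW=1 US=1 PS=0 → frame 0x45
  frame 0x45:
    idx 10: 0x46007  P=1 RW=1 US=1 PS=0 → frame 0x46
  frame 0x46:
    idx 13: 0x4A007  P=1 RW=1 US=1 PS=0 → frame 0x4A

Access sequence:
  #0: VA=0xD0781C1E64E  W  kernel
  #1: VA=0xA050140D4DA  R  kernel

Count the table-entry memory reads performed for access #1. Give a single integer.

Per-access translation:
#0 VA=0xD0781C1E64E (w,kernel):
  lvl0: tbl 0x32, slot 26 ⇒ 0x34007 (P1/RW1/US1/PS0)
  lvl1: tbl 0x34, slot 30 ⇒ 0x38007 (P1/RW1/US1/PS0)
  lvl2: tbl 0x38, slot 14 ⇒ 0x39007 (P1/RW1/US1/PS0)
  lvl3: tbl 0x39, slot 30 ⇒ 0x3D007 (P1/RW1/US1/PS0)
  ✓ 0x3D64E  — 4 lookups
#1 VA=0xA050140D4DA (r,kernel):
  lvl0: tbl 0x32, slot 20 ⇒ 0x41007 (P1/RW1/US1/PS0)
  lvl1: tbl 0x41, slot 20 ⇒ 0x45007 (P1/RW1/US1/PS0)
  lvl2: tbl 0x45, slot 10 ⇒ 0x46007 (P1/RW1/US1/PS0)
  lvl3: tbl 0x46, slot 13 ⇒ 0x4A007 (P1/RW1/US1/PS0)
  ✓ 0x4A4DA  — 4 lookups

Entries read for #1: 4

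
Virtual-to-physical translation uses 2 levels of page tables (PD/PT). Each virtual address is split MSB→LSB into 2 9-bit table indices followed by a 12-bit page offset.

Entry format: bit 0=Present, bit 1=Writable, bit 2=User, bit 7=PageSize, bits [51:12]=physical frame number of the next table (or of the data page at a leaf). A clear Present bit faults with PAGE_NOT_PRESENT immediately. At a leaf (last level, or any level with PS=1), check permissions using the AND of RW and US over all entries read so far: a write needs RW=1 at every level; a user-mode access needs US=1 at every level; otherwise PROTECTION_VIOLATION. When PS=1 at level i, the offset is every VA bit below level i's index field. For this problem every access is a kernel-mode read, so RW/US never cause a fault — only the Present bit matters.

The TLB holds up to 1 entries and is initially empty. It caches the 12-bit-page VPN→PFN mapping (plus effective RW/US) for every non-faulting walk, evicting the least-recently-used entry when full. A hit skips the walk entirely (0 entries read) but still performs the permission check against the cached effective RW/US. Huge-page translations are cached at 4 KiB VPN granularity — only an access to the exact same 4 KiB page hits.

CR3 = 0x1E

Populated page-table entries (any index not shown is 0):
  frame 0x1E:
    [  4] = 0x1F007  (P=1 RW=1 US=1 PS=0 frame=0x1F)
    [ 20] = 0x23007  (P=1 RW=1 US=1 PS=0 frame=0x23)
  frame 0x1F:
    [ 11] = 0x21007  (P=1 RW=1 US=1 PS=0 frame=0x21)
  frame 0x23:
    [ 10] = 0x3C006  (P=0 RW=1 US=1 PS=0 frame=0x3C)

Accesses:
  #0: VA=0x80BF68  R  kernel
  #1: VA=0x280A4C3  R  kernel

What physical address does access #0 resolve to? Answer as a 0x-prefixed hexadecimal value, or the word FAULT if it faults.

Per-access translation:
#0 VA=0x80BF68 (r,kernel):
  lvl0: tbl 0x1E, slot 4 ⇒ 0x1F007 (P1/RW1/US1/PS0)
  lvl1: tbl 0x1F, slot 11 ⇒ 0x21007 (P1/RW1/US1/PS0)
  ⇒ phys 0x21F68  [2 reads]
#1 VA=0x280A4C3 (r,kernel):
  lvl0: tbl 0x1E, slot 20 ⇒ 0x23007 (P1/RW1/US1/PS0)
  lvl1: tbl 0x23, slot 10 ⇒ 0x3C006 (P0/RW1/US1/PS0)
  ✗ PAGE_NOT_PRESENT  [2 reads]

Access #0 PA: 0x21F68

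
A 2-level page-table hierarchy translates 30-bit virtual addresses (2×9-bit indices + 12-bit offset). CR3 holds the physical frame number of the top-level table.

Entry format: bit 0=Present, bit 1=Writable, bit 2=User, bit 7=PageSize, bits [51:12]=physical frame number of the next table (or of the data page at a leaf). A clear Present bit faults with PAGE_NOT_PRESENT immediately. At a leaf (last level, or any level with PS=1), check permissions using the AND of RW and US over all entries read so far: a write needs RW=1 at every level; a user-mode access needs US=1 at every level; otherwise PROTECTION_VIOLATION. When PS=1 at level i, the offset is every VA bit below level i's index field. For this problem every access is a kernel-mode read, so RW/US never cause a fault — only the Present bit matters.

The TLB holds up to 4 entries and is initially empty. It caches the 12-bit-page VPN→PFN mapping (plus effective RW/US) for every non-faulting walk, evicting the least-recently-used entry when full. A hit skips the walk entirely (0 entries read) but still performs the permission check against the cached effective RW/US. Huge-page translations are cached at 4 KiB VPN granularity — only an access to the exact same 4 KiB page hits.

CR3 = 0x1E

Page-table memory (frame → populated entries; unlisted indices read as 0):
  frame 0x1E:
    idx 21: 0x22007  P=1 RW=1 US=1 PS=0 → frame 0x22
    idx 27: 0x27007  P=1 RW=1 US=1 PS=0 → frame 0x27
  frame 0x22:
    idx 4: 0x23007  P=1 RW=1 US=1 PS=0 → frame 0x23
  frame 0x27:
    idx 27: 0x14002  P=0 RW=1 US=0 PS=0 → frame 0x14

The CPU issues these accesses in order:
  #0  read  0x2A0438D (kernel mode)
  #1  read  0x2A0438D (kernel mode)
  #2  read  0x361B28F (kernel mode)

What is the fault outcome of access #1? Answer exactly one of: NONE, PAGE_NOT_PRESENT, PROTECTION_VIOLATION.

Trace:
#0 VA=0x2A0438D (r,kernel):
  L0: frame=0x1E idx=21 entry=0x22007 [P=1 RW=1 US=1 PS=0]
  L1: frame=0x22 idx=4 entry=0x23007 [P=1 RW=1 US=1 PS=0]
  ✓ 0x2338D  — 2 lookups
#1 VA=0x2A0438D (r,kernel):
  TLB hit vpn=0x2A04 → PA=0x2338D
#2 VA=0x361B28F (r,kernel):
  L0: frame=0x1E idx=27 entry=0x27007 [P=1 RW=1 US=1 PS=0]
  L1: frame=0x27 idx=27 entry=0x14002 [P=0 RW=1 US=0 PS=0]
  ✗ PAGE_NOT_PRESENT  [2 reads]

Access #1 fault: NONE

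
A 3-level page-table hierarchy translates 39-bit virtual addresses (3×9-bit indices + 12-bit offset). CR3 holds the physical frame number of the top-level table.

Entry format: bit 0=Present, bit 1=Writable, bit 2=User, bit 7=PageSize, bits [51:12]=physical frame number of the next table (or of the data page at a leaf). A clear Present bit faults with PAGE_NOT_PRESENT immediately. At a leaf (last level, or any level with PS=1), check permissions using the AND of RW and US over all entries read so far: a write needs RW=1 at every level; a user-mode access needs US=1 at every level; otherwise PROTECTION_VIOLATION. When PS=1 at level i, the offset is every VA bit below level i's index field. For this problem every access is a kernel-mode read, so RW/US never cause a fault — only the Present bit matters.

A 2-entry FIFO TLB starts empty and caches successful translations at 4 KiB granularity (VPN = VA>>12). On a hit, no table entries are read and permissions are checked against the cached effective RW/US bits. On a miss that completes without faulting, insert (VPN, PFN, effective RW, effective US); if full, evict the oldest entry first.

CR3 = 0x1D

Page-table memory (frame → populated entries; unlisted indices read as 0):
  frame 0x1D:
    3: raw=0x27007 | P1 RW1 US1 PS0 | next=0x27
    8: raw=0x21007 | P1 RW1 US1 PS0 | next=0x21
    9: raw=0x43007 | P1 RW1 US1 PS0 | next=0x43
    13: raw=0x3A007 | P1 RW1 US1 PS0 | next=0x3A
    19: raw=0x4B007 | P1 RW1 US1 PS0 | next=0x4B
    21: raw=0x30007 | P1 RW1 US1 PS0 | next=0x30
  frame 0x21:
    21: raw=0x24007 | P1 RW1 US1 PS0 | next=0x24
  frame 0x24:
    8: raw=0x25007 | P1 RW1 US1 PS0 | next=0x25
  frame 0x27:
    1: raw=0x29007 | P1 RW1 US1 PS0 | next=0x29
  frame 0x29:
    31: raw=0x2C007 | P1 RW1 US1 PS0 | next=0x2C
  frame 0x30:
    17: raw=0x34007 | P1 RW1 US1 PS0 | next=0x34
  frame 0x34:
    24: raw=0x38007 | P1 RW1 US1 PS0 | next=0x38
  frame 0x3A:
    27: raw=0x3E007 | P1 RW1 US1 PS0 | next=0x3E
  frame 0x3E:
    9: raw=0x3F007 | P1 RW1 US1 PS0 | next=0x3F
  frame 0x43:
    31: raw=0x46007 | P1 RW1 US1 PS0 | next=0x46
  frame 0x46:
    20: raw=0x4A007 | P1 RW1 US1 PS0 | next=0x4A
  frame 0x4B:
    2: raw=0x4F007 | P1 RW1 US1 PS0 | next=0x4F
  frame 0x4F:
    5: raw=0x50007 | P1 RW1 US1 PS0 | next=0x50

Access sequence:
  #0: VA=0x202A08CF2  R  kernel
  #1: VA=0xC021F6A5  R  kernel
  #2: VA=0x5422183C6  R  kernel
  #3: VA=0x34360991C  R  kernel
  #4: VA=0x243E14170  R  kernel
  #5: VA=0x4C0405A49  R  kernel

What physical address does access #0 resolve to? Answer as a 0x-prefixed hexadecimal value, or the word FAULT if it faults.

Trace:
#0 VA=0x202A08CF2 (r,kernel):
  lvl0: tbl 0x1D, slot 8 ⇒ 0x21007 (P1/RW1/US1/PS0)
  lvl1: tbl 0x21, slot 21 ⇒ 0x24007 (P1/RW1/US1/PS0)
  lvl2: tbl 0x24, slot 8 ⇒ 0x25007 (P1/RW1/US1/PS0)
  ✓ 0x25CF2  — 3 lookups
#1 VA=0xC021F6A5 (r,kernel):
  lvl0: tbl 0x1D, slot 3 ⇒ 0x27007 (P1/RW1/US1/PS0)
  lvl1: tbl 0x27, slot 1 ⇒ 0x29007 (P1/RW1/US1/PS0)
  lvl2: tbl 0x29, slot 31 ⇒ 0x2C007 (P1/RW1/US1/PS0)
  ✓ 0x2C6A5  — 3 lookups
#2 VA=0x5422183C6 (r,kernel):
  lvl0: tbl 0x1D, slot 21 ⇒ 0x30007 (P1/RW1/US1/PS0)
  lvl1: tbl 0x30, slot 17 ⇒ 0x34007 (P1/RW1/US1/PS0)
  lvl2: tbl 0x34, slot 24 ⇒ 0x38007 (P1/RW1/US1/PS0)
  ✓ 0x383C6  — 3 lookups
#3 VA=0x34360991C (r,kernel):
  lvl0: tbl 0x1D, slot 13 ⇒ 0x3A007 (P1/RW1/US1/PS0)
  lvl1: tbl 0x3A, slot 27 ⇒ 0x3E007 (P1/RW1/US1/PS0)
  lvl2: tbl 0x3E, slot 9 ⇒ 0x3F007 (P1/RW1/US1/PS0)
  ✓ 0x3F91C  — 3 lookups
#4 VA=0x243E14170 (r,kernel):
  lvl0: tbl 0x1D, slot 9 ⇒ 0x43007 (P1/RW1/US1/PS0)
  lvl1: tbl 0x43, slot 31 ⇒ 0x46007 (P1/RW1/US1/PS0)
  lvl2: tbl 0x46, slot 20 ⇒ 0x4A007 (P1/RW1/US1/PS0)
  ✓ 0x4A170  — 3 lookups
#5 VA=0x4C0405A49 (r,kernel):
  lvl0: tbl 0x1D, slot 19 ⇒ 0x4B007 (P1/RW1/US1/PS0)
  lvl1: tbl 0x4B, slot 2 ⇒ 0x4F007 (P1/RW1/US1/PS0)
  lvl2: tbl 0x4F, slot 5 ⇒ 0x50007 (P1/RW1/US1/PS0)
  ✓ 0x50A49  — 3 lookups

Access #0 PA: 0x25CF2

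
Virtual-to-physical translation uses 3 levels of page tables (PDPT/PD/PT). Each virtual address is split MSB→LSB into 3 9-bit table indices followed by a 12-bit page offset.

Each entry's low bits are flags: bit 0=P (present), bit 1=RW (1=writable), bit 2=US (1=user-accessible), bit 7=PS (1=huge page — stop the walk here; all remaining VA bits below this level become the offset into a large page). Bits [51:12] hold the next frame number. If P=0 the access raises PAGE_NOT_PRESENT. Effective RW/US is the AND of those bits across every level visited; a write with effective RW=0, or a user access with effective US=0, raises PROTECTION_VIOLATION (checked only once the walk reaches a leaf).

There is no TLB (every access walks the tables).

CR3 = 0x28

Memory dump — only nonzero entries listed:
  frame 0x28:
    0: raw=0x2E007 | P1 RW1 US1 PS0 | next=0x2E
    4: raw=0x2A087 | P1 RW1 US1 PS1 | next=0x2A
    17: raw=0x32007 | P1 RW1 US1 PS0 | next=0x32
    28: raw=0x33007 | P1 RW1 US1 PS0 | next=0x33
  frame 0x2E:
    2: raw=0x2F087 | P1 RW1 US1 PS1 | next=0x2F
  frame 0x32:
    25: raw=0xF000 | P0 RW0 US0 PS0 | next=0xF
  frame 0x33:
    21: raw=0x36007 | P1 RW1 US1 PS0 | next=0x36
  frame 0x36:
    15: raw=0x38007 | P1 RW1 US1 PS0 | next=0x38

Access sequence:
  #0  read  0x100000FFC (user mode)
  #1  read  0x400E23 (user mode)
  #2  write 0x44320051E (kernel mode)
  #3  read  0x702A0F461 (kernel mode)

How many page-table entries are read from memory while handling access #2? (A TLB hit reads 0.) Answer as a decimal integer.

Per-access translation:
#0 VA=0x100000FFC (r,user):
  [0] read 0x28 idx=4: raw=0x2A087 flags P=1 W=1 U=1 S=1
  → PA=0x2AFFC (huge @L0)  (1 entries read)
#1 VA=0x400E23 (r,user):
  [0] read 0x28 idx=0: raw=0x2E007 flags P=1 W=1 U=1 S=0
  [1] read 0x2E idx=2: raw=0x2F087 flags P=1 W=1 U=1 S=1
  → PA=0x2FE23 (huge @L1)  (2 entries read)
#2 VA=0x44320051E (w,kernel):
  [0] read 0x28 idx=17: raw=0x32007 flags P=1 W=1 U=1 S=0
  [1] read 0x32 idx=25: raw=0xF000 flags P=0 W=0 U=0 S=0
  ⇒ fault: PAGE_NOT_PRESENT  — 2 lookups
#3 VA=0x702A0F461 (r,kernel):
  [0] read 0x28 idx=28: raw=0x33007 flags P=1 W=1 U=1 S=0
  [1] read 0x33 idx=21: raw=0x36007 flags P=1 W=1 U=1 S=0
  [2] read 0x36 idx=15: raw=0x38007 flags P=1 W=1 U=1 S=0
  → PA=0x38461  (3 entries read)

Entries read for #2: 2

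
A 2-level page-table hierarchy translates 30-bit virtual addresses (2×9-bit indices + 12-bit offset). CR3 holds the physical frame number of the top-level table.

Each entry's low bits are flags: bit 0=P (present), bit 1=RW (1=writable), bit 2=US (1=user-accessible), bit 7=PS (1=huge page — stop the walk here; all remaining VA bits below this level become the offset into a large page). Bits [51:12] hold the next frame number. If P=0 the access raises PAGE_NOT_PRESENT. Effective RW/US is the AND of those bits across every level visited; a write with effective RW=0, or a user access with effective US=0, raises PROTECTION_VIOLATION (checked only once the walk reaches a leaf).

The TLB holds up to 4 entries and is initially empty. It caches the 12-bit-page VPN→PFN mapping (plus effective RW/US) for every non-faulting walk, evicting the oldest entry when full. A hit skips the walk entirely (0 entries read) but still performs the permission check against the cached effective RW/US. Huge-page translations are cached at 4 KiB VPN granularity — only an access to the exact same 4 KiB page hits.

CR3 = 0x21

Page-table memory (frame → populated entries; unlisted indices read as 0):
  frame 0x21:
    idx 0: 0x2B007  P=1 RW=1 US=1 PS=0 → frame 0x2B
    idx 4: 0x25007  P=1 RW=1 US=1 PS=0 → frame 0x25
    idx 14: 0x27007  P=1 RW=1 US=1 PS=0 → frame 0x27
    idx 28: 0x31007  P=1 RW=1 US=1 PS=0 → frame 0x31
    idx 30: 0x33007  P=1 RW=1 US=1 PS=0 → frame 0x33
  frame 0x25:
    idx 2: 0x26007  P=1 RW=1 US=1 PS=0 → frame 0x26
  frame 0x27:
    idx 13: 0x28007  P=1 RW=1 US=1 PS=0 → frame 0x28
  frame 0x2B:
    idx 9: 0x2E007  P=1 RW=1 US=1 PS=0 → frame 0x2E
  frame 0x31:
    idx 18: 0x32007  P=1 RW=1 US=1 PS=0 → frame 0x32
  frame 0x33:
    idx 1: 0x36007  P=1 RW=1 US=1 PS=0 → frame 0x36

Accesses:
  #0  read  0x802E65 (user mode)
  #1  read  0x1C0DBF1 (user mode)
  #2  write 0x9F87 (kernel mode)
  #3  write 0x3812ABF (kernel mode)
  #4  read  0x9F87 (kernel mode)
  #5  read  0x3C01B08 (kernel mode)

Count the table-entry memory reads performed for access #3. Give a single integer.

Trace:
#0 VA=0x802E65 (r,user):
  [0] read 0x21 idx=4: raw=0x25007 flags P=1 W=1 U=1 S=0
  [1] read 0x25 idx=2: raw=0x26007 flags P=1 W=1 U=1 S=0
  ✓ 0x26E65  — 2 lookups
#1 VA=0x1C0DBF1 (r,user):
  [0] read 0x21 idx=14: raw=0x27007 flags P=1 W=1 U=1 S=0
  [1] read 0x27 idx=13: raw=0x28007 flags P=1 W=1 U=1 S=0
  ✓ 0x28BF1  — 2 lookups
#2 VA=0x9F87 (w,kernel):
  [0] read 0x21 idx=0: raw=0x2B007 flags P=1 W=1 U=1 S=0
  [1] read 0x2B idx=9: raw=0x2E007 flags P=1 W=1 U=1 S=0
  ✓ 0x2EF87  — 2 lookups
#3 VA=0x3812ABF (w,kernel):
  [0] read 0x21 idx=28: raw=0x31007 flags P=1 W=1 U=1 S=0
  [1] read 0x31 idx=18: raw=0x32007 flags P=1 W=1 U=1 S=0
  ✓ 0x32ABF  — 2 lookups
#4 VA=0x9F87 (r,kernel):
  TLB hit vpn=0x9 → PA=0x2EF87
#5 VA=0x3C01B08 (r,kernel):
  [0] read 0x21 idx=30: raw=0x33007 flags P=1 W=1 U=1 S=0
  [1] read 0x33 idx=1: raw=0x36007 flags P=1 W=1 U=1 S=0
  ✓ 0x36B08  — 2 lookups

Entries read for #3: 2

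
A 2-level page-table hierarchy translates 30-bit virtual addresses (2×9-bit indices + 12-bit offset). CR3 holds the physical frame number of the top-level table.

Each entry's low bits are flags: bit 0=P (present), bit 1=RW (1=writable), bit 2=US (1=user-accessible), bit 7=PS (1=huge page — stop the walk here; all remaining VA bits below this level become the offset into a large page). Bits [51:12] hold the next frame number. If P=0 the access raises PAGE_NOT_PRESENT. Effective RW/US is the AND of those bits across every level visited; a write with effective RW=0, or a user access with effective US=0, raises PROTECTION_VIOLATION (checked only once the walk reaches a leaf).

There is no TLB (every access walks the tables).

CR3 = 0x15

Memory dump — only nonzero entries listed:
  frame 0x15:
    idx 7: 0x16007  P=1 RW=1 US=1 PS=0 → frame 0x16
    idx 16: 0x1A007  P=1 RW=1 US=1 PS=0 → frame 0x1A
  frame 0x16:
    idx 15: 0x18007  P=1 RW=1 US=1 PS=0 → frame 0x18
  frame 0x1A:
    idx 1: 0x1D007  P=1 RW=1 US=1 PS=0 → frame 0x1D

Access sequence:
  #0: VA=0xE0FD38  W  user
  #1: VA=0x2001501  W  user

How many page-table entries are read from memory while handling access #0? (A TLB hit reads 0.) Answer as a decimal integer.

Walk each access:
#0 VA=0xE0FD38 (w,user):
  [0] read 0x15 idx=7: raw=0x16007 flags P=1 W=1 U=1 S=0
  [1] read 0x16 idx=15: raw=0x18007 flags P=1 W=1 U=1 S=0
  ⇒ phys 0x18D38  [2 reads]
#1 VA=0x2001501 (w,user):
  [0] read 0x15 idx=16: raw=0x1A007 flags P=1 W=1 U=1 S=0
  [1] read 0x1A idx=1: raw=0x1D007 flags P=1 W=1 U=1 S=0
  ⇒ phys 0x1D501  [2 reads]

Entries read for #0: 2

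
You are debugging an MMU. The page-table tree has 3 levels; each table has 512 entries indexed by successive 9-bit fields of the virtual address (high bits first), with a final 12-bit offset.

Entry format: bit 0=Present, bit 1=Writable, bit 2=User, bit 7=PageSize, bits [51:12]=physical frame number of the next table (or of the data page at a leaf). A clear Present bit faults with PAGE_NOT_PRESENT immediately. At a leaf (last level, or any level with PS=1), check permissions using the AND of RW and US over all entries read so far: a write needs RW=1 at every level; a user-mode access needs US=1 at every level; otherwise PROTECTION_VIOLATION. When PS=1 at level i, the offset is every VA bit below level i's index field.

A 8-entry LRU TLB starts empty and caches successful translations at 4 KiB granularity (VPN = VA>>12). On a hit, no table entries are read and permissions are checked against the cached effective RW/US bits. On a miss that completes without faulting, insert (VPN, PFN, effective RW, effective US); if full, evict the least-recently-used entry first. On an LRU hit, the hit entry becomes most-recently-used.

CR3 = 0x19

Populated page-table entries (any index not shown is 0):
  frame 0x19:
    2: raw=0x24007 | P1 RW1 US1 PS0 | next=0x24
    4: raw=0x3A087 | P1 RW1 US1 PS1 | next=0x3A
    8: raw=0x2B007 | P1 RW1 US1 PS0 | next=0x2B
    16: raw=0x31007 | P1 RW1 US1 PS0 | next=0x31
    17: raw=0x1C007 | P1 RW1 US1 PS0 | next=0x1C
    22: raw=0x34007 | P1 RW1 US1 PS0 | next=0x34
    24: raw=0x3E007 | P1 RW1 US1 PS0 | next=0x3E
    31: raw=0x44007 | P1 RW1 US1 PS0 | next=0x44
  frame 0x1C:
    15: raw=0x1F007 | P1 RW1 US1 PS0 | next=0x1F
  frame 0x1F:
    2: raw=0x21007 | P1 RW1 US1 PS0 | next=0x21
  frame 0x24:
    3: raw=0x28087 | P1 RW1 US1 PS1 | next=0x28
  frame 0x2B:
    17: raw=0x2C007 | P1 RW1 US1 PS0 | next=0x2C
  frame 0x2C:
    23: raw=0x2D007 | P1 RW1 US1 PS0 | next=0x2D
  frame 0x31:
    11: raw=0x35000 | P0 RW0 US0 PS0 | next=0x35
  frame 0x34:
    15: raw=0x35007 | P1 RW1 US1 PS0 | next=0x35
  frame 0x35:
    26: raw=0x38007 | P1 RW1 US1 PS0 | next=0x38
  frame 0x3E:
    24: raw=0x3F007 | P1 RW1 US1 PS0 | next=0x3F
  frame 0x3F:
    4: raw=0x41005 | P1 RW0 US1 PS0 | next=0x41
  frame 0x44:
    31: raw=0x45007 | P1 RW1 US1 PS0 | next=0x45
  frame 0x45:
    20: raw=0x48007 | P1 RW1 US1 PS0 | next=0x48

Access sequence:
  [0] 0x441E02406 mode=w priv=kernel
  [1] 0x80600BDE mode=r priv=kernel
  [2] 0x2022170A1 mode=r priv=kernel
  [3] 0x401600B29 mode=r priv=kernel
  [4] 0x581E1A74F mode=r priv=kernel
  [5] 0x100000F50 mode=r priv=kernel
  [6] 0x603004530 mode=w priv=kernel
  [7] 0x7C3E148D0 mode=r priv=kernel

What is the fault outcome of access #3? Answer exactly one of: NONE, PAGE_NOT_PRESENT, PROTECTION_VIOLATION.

Per-access translation:
#0 VA=0x441E02406 (w,kernel):
  [0] read 0x19 idx=17: raw=0x1C007 flags P=1 W=1 U=1 S=0
  [1] read 0x1C idx=15: raw=0x1F007 flags P=1 W=1 U=1 S=0
  [2] read 0x1F idx=2: raw=0x21007 flags P=1 W=1 U=1 S=0
  ✓ 0x21406  — 3 lookups
#1 VA=0x80600BDE (r,kernel):
  [0] read 0x19 idx=2: raw=0x24007 flags P=1 W=1 U=1 S=0
  [1] read 0x24 idx=3: raw=0x28087 flags P=1 W=1 U=1 S=1
  ✓ 0x28BDE (huge @L1)  — 2 lookups
#2 VA=0x2022170A1 (r,kernel):
  [0] read 0x19 idx=8: raw=0x2B007 flags P=1 W=1 U=1 S=0
  [1] read 0x2B idx=17: raw=0x2C007 flags P=1 W=1 U=1 S=0
  [2] read 0x2C idx=23: raw=0x2D007 flags P=1 W=1 U=1 S=0
  ✓ 0x2D0A1  — 3 lookups
#3 VA=0x401600B29 (r,kernel):
  [0] read 0x19 idx=16: raw=0x31007 flags P=1 W=1 U=1 S=0
  [1] read 0x31 idx=11: raw=0x35000 flags P=0 W=0 U=0 S=0
  ⇒ fault: PAGE_NOT_PRESENT  — 2 lookups
#4 VA=0x581E1A74F (r,kernel):
  [0] read 0x19 idx=22: raw=0x34007 flags P=1 W=1 U=1 S=0
  [1] read 0x34 idx=15: raw=0x35007 flags P=1 W=1 U=1 S=0
  [2] read 0x35 idx=26: raw=0x38007 flags P=1 W=1 U=1 S=0
  ✓ 0x3874F  — 3 lookups
#5 VA=0x100000F50 (r,kernel):
  [0] read 0x19 idx=4: raw=0x3A087 flags P=1 W=1 U=1 S=1
  ✓ 0x3AF50 (huge @L0)  — 1 lookups
#6 VA=0x603004530 (w,kernel):
  [0] read 0x19 idx=24: raw=0x3E007 flags P=1 W=1 U=1 S=0
  [1] read 0x3E idx=24: raw=0x3F007 flags P=1 W=1 U=1 S=0
  [2] read 0x3F idx=4: raw=0x41005 flags P=1 W=0 U=1 S=0
  ⇒ fault: PROTECTION_VIOLATION  — 3 lookups
#7 VA=0x7C3E148D0 (r,kernel):
  [0] read 0x19 idx=31: raw=0x44007 flags P=1 W=1 U=1 S=0
  [1] read 0x44 idx=31: raw=0x45007 flags P=1 W=1 U=1 S=0
  [2] read 0x45 idx=20: raw=0x48007 flags P=1 W=1 U=1 S=0
  ✓ 0x488D0  — 3 lookups

Access #3 fault: PAGE_NOT_PRESENT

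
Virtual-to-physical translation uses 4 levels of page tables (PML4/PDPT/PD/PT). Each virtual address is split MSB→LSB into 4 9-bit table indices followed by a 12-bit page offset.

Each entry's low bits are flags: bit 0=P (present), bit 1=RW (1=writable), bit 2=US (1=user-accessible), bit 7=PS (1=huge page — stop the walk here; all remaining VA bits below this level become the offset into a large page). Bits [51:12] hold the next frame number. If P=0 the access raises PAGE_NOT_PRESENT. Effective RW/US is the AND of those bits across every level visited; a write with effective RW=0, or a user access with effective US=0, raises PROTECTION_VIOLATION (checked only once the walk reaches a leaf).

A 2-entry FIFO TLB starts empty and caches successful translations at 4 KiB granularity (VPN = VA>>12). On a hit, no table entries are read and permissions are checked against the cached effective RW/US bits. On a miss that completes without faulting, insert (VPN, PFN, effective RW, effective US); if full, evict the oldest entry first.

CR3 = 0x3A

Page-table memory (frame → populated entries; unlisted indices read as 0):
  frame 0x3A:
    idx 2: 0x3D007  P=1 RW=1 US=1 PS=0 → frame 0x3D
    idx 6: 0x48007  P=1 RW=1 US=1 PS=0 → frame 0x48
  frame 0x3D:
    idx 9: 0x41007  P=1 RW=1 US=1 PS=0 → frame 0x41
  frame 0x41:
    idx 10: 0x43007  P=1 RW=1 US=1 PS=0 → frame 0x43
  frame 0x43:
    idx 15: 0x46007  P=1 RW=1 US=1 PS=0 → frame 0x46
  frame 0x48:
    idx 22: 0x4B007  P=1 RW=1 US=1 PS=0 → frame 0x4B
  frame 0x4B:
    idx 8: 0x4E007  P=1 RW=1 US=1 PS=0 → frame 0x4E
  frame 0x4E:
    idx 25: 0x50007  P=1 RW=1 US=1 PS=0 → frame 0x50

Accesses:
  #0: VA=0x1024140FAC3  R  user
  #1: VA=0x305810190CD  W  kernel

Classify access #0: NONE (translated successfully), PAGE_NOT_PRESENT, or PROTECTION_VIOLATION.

Walk each access:
#0 VA=0x1024140FAC3 (r,user):
  L0 @0x3A[2] → 0x3D007  P=1,RW=1,US=1,PS=0
  L1 @0x3D[9] → 0x41007  P=1,RW=1,US=1,PS=0
  L2 @0x41[10] → 0x43007  P=1,RW=1,US=1,PS=0
  L3 @0x43[15] → 0x46007  P=1,RW=1,US=1,PS=0
  ⇒ phys 0x46AC3  [4 reads]
#1 VA=0x305810190CD (w,kernel):
  L0 @0x3A[6] → 0x48007  P=1,RW=1,US=1,PS=0
  L1 @0x48[22] → 0x4B007  P=1,RW=1,US=1,PS=0
  L2 @0x4B[8] → 0x4E007  P=1,RW=1,US=1,PS=0
  L3 @0x4E[25] → 0x50007  P=1,RW=1,US=1,PS=0
  ⇒ phys 0x500CD  [4 reads]

Access #0 fault: NONE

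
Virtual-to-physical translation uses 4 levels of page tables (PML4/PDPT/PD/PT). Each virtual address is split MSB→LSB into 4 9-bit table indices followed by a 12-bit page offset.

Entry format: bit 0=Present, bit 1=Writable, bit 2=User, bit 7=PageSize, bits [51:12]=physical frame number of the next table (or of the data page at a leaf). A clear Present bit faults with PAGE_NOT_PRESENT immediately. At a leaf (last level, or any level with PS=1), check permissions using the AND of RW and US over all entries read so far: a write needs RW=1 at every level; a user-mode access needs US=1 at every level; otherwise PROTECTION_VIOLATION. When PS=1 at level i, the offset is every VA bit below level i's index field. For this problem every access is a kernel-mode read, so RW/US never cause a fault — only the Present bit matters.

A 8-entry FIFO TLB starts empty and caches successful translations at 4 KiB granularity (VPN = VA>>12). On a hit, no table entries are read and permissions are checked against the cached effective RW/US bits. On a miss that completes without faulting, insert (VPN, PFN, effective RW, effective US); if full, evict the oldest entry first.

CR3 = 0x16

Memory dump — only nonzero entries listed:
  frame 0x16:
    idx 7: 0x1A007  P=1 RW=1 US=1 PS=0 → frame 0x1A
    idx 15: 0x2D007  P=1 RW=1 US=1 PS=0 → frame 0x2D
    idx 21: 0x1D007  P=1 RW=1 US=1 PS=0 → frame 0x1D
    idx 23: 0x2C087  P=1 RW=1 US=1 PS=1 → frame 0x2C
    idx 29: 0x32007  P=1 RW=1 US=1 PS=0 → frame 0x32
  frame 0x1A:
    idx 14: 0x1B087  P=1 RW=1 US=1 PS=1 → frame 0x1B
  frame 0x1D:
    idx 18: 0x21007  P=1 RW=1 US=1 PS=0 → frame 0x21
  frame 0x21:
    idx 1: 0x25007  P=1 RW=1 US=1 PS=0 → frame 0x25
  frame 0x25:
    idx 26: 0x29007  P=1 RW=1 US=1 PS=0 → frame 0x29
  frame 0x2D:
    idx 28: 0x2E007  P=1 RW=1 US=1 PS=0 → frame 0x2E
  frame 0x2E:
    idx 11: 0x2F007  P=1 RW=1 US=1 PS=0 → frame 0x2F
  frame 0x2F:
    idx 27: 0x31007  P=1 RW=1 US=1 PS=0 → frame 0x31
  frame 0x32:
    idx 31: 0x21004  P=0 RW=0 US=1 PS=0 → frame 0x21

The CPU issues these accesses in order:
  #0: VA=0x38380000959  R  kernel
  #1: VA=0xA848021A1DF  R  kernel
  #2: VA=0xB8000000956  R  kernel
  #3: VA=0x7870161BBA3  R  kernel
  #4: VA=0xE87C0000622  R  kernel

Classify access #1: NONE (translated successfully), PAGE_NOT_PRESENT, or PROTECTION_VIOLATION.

Per-access translation:
#0 VA=0x38380000959 (r,kernel):
  L0: frame=0x16 idx=7 entry=0x1A007 [P=1 RW=1 US=1 PS=0]
  L1: frame=0x1A idx=14 entry=0x1B087 [P=1 RW=1 US=1 PS=1]
  ✓ 0x1B959 (huge @L1)  — 2 lookups
#1 VA=0xA848021A1DF (r,kernel):
  L0: frame=0x16 idx=21 entry=0x1D007 [P=1 RW=1 US=1 PS=0]
  L1: frame=0x1D idx=18 entry=0x21007 [P=1 RW=1 US=1 PS=0]
  L2: frame=0x21 idx=1 entry=0x25007 [P=1 RW=1 US=1 PS=0]
  L3: frame=0x25 idx=26 entry=0x29007 [P=1 RW=1 US=1 PS=0]
  ✓ 0x291DF  — 4 lookups
#2 VA=0xB8000000956 (r,kernel):
  L0: frame=0x16 idx=23 entry=0x2C087 [P=1 RW=1 US=1 PS=1]
  ✓ 0x2C956 (huge @L0)  — 1 lookups
#3 VA=0x7870161BBA3 (r,kernel):
  L0: frame=0x16 idx=15 entry=0x2D007 [P=1 RW=1 US=1 PS=0]
  L1: frame=0x2D idx=28 entry=0x2E007 [P=1 RW=1 US=1 PS=0]
  L2: frame=0x2E idx=11 entry=0x2F007 [P=1 RW=1 US=1 PS=0]
  L3: frame=0x2F idx=27 entry=0x31007 [P=1 RW=1 US=1 PS=0]
  ✓ 0x31BA3  — 4 lookups
#4 VA=0xE87C0000622 (r,kernel):
  L0: frame=0x16 idx=29 entry=0x32007 [P=1 RW=1 US=1 PS=0]
  L1: frame=0x32 idx=31 entry=0x21004 [P=0 RW=0 US=1 PS=0]
  → PAGE_NOT_PRESENT  (2 entries read)

Access #1 fault: NONE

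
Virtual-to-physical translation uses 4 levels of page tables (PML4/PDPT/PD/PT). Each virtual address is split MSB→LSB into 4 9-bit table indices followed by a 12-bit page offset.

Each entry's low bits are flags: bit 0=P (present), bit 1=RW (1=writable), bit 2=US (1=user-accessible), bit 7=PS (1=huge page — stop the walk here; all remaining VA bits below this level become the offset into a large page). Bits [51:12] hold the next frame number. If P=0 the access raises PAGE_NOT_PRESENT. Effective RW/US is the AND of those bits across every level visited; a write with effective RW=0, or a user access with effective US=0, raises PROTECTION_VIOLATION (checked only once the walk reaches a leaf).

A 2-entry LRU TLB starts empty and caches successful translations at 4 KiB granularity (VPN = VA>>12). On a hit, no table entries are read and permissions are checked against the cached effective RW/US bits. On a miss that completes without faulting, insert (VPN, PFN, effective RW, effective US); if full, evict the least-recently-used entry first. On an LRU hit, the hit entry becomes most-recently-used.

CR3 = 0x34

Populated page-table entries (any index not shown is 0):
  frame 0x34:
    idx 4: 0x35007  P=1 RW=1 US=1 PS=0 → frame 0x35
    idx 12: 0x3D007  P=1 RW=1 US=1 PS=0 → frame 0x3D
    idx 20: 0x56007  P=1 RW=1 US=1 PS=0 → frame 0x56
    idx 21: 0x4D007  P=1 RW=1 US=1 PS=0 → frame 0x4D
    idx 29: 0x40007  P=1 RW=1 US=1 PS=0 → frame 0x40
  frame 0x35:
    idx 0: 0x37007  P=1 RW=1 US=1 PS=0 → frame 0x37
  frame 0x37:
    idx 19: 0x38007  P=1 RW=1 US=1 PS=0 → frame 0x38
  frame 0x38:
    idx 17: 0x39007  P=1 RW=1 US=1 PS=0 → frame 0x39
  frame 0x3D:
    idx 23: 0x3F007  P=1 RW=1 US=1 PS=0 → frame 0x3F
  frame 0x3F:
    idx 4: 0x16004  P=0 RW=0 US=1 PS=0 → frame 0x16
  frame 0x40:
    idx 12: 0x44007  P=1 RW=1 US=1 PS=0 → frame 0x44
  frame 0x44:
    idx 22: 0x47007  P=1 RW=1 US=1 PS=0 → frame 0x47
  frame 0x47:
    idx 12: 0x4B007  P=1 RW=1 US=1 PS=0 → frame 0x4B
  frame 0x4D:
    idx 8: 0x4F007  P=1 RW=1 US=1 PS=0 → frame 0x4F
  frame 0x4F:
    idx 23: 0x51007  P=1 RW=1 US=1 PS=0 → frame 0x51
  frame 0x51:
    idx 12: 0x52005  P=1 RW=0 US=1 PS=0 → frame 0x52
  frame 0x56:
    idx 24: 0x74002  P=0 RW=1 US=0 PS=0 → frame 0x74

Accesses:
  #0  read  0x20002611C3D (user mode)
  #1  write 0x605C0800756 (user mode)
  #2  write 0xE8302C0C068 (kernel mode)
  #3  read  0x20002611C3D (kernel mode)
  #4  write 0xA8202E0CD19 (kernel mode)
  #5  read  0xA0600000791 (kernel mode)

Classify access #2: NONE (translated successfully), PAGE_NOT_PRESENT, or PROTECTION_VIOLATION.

Per-access translation:
#0 VA=0x20002611C3D (r,user):
  L0 @0x34[4] → 0x35007  P=1,RW=1,US=1,PS=0
  L1 @0x35[0] → 0x37007  P=1,RW=1,US=1,PS=0
  L2 @0x37[19] → 0x38007  P=1,RW=1,US=1,PS=0
  L3 @0x38[17] → 0x39007  P=1,RW=1,US=1,PS=0
  ⇒ phys 0x39C3D  [4 reads]
#1 VA=0x605C0800756 (w,user):
  L0 @0x34[12] → 0x3D007  P=1,RW=1,US=1,PS=0
  L1 @0x3D[23] → 0x3F007  P=1,RW=1,US=1,PS=0
  L2 @0x3F[4] → 0x16004  P=0,RW=0,US=1,PS=0
  → PAGE_NOT_PRESENT  (3 entries read)
#2 VA=0xE8302C0C068 (w,kernel):
  L0 @0x34[29] → 0x40007  P=1,RW=1,US=1,PS=0
  L1 @0x40[12] → 0x44007  P=1,RW=1,US=1,PS=0
  L2 @0x44[22] → 0x47007  P=1,RW=1,US=1,PS=0
  L3 @0x47[12] → 0x4B007  P=1,RW=1,US=1,PS=0
  ⇒ phys 0x4B068  [4 reads]
#3 VA=0x20002611C3D (r,kernel):
  TLB hit vpn=0x20002611 → PA=0x39C3D
#4 VA=0xA8202E0CD19 (w,kernel):
  L0 @0x34[21] → 0x4D007  P=1,RW=1,US=1,PS=0
  L1 @0x4D[8] → 0x4F007  P=1,RW=1,US=1,PS=0
  L2 @0x4F[23] → 0x51007  P=1,RW=1,US=1,PS=0
  L3 @0x51[12] → 0x52005  P=1,RW=0,US=1,PS=0
  → PROTECTION_VIOLATION  (4 entries read)
#5 VA=0xA0600000791 (r,kernel):
  L0 @0x34[20] → 0x56007  P=1,RW=1,US=1,PS=0
  L1 @0x56[24] → 0x74002  P=0,RW=1,US=0,PS=0
  → PAGE_NOT_PRESENT  (2 entries read)

Access #2 fault: NONE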